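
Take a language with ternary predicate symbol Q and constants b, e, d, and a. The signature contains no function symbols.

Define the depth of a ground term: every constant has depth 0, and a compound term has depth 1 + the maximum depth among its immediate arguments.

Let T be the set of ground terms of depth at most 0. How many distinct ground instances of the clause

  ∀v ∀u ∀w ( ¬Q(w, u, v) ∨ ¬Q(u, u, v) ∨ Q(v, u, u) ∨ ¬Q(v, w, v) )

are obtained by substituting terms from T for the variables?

64

Ground terms of depth ≤ 0:
  With no function symbols every ground term is a constant, so there are exactly 4 ground terms at every depth bound.
  N_0 = 4
  Explicitly: b, e, d, a.
So there are 4 ground terms available for substitution.
Each of v, u, w ranges independently over the available ground terms, and distinct assignments produce distinct instances.
Number of ground instances = 4^3 = 64.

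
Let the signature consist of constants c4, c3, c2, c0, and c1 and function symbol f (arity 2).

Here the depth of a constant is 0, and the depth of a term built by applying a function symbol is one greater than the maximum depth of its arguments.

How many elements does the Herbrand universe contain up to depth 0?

5

Count level by level. With function symbols f/2, the terms of depth ≤ k are the 5 constants together with each function applied to depth-≤(k−1) tuples, so N_k = 5 + N_{k-1}^2.
N_0 = 5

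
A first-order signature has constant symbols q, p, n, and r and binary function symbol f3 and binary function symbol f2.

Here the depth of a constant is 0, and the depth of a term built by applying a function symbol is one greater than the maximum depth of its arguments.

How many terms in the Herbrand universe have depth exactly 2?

Let N_k count ground terms of depth at most k. Each non-constant term of depth ≤ k is some function symbol applied to depth-≤(k−1) arguments, giving N_k = 4 + N_{k-1}^2 + N_{k-1}^2.
N_0 = 4
N_1 = 4 + 4^2 + 4^2 = 36
N_2 = 4 + 36^2 + 36^2 = 2596
Terms of depth exactly 2: N_2 − N_1 = 2596 − 36 = 2560.

2560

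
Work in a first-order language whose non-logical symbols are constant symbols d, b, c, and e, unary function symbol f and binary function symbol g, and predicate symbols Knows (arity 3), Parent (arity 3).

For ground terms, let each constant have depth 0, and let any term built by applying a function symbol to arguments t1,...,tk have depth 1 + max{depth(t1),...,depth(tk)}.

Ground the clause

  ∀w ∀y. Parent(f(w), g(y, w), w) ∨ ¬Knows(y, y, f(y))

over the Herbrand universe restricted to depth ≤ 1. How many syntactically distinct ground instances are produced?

Ground terms of depth ≤ 1:
  If N_k denotes the number of depth-≤k ground terms, the 4 constants give N_0 = 4, and each function symbol of arity r contributes N_{k-1}^r new terms at level k: N_k = 4 + N_{k-1} + N_{k-1}^2.
  N_0 = 4
  N_1 = 4 + 4 + 4^2 = 24
So there are 24 ground terms available for substitution.
The clause has 2 distinct variables (w, y), each appearing in the body. In the free term algebra distinct substitutions yield syntactically distinct ground instances.
Number of ground instances = 24^2 = 576.

576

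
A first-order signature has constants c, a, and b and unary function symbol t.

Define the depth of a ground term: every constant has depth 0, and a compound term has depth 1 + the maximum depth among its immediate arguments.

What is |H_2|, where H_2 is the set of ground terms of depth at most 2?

9

Write N_k for the number of ground terms of depth ≤ k. A term of depth ≤ k is either a constant or a function symbol applied to arguments of depth ≤ k−1, so N_k = 3 + N_{k-1}.
N_0 = 3
N_1 = 3 + 3 = 6
N_2 = 3 + 6 = 9
Explicitly: c, a, b, t(c), t(a), t(b), t(t(c)), t(t(a)), t(t(b)).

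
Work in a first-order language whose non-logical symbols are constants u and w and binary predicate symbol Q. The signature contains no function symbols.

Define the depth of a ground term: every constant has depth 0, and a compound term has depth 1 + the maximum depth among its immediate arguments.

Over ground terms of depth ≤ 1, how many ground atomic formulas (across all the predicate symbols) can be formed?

First count ground terms of depth ≤ 1.
With no function symbols every ground term is a constant, so there are exactly 2 ground terms at every depth bound.
N_0 = 2
N_1 = 2
Explicitly: u, w.
So |H| = 2.
For each predicate symbol, the number of ground atoms is |H| raised to its arity; summing:
  Q: 2^2 = 4
Total ground atoms: 4.

4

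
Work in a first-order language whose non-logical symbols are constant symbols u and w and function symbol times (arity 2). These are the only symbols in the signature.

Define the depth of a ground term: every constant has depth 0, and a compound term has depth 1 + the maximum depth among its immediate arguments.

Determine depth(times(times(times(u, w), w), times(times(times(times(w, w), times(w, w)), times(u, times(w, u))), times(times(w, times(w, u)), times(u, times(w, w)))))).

5

depth(times(u, w)) = 1 + max(0, 0) = 1
depth(times(times(u, w), w)) = 1 + max(1, 0) = 2
depth(times(w, w)) = 1 + max(0, 0) = 1
depth(times(times(w, w), times(w, w))) = 1 + max(1, 1) = 2
depth(times(w, u)) = 1 + max(0, 0) = 1
depth(times(u, times(w, u))) = 1 + max(0, 1) = 2
depth(times(times(times(w, w), times(w, w)), times(u, times(w, u)))) = 1 + max(2, 2) = 3
depth(times(w, times(w, u))) = 1 + max(0, 1) = 2
depth(times(u, times(w, w))) = 1 + max(0, 1) = 2
depth(times(times(w, times(w, u)), times(u, times(w, w)))) = 1 + max(2, 2) = 3
depth(times(times(times(times(w, w), times(w, w)), times(u, times(w, u))), times(times(w, times(w, u)), times(u, times(w, w))))) = 1 + max(3, 3) = 4
depth(times(times(times(u, w), w), times(times(times(times(w, w), times(w, w)), times(u, times(w, u))), times(times(w, times(w, u)), times(u, times(w, w)))))) = 1 + max(2, 4) = 5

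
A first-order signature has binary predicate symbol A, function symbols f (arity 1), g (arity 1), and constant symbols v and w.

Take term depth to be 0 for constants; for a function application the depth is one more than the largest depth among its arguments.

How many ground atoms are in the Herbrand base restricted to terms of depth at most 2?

196

First count ground terms of depth ≤ 2.
Count level by level. With function symbols f/1, g/1, the terms of depth ≤ k are the 2 constants together with each function applied to depth-≤(k−1) tuples, so N_k = 2 + N_{k-1} + N_{k-1}.
N_0 = 2
N_1 = 2 + 2 + 2 = 6
N_2 = 2 + 6 + 6 = 14
So |H| = 14.
A ground atom is a predicate applied to a tuple of terms from H, so the count is the sum over predicates of |H|^arity:
  A: 14^2 = 196
Total ground atoms: 196.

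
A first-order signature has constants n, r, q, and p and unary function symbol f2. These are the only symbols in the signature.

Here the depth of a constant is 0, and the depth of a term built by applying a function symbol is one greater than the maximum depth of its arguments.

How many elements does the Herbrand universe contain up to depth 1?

8

Let N_k = |{terms of depth ≤ k}|. Then N_0 = 4 and N_k = 4 + N_{k-1} for k ≥ 1 (one summand per function symbol, arity giving the exponent).
N_0 = 4
N_1 = 4 + 4 = 8
Explicitly: n, r, q, p, f2(n), f2(r), f2(q), f2(p).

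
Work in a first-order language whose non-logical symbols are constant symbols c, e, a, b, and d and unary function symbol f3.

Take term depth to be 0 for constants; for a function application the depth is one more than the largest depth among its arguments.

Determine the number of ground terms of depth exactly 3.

5

Let N_k = |{terms of depth ≤ k}|. Then N_0 = 5 and N_k = 5 + N_{k-1} for k ≥ 1 (one summand per function symbol, arity giving the exponent).
N_0 = 5
N_1 = 5 + 5 = 10
N_2 = 5 + 10 = 15
N_3 = 5 + 15 = 20
Terms of depth exactly 3: N_3 − N_2 = 20 − 15 = 5.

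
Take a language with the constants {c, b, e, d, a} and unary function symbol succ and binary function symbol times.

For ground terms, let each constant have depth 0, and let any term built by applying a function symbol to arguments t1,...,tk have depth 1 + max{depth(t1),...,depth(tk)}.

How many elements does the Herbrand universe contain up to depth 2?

Count level by level. With function symbols succ/1, times/2, the terms of depth ≤ k are the 5 constants together with each function applied to depth-≤(k−1) tuples, so N_k = 5 + N_{k-1} + N_{k-1}^2.
N_0 = 5
N_1 = 5 + 5 + 5^2 = 35
N_2 = 5 + 35 + 35^2 = 1265

1265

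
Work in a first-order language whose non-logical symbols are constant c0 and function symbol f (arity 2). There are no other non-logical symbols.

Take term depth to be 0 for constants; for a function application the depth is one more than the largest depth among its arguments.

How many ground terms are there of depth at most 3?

26

If N_k denotes the number of depth-≤k ground terms, the 1 constant gives N_0 = 1, and each function symbol of arity r contributes N_{k-1}^r new terms at level k: N_k = 1 + N_{k-1}^2.
N_0 = 1
N_1 = 1 + 1^2 = 2
N_2 = 1 + 2^2 = 5
N_3 = 1 + 5^2 = 26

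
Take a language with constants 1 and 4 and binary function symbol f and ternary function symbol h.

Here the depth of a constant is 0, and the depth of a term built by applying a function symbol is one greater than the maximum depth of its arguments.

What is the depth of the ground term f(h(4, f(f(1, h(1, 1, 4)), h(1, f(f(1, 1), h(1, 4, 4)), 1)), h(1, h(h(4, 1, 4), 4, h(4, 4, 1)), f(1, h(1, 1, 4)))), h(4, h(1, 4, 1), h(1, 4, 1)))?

depth(h(1, 1, 4)) = 1 + max(0, 0, 0) = 1
depth(f(1, h(1, 1, 4))) = 1 + max(0, 1) = 2
depth(f(1, 1)) = 1 + max(0, 0) = 1
depth(h(1, 4, 4)) = 1 + max(0, 0, 0) = 1
depth(f(f(1, 1), h(1, 4, 4))) = 1 + max(1, 1) = 2
depth(h(1, f(f(1, 1), h(1, 4, 4)), 1)) = 1 + max(0, 2, 0) = 3
depth(f(f(1, h(1, 1, 4)), h(1, f(f(1, 1), h(1, 4, 4)), 1))) = 1 + max(2, 3) = 4
depth(h(4, 1, 4)) = 1 + max(0, 0, 0) = 1
depth(h(4, 4, 1)) = 1 + max(0, 0, 0) = 1
depth(h(h(4, 1, 4), 4, h(4, 4, 1))) = 1 + max(1, 0, 1) = 2
depth(h(1, h(h(4, 1, 4), 4, h(4, 4, 1)), f(1, h(1, 1, 4)))) = 1 + max(0, 2, 2) = 3
depth(h(4, f(f(1, h(1, 1, 4)), h(1, f(f(1, 1), h(1, 4, 4)), 1)), h(1, h(h(4, 1, 4), 4, h(4, 4, 1)), f(1, h(1, 1, 4))))) = 1 + max(0, 4, 3) = 5
depth(h(1, 4, 1)) = 1 + max(0, 0, 0) = 1
depth(h(4, h(1, 4, 1), h(1, 4, 1))) = 1 + max(0, 1, 1) = 2
depth(f(h(4, f(f(1, h(1, 1, 4)), h(1, f(f(1, 1), h(1, 4, 4)), 1)), h(1, h(h(4, 1, 4), 4, h(4, 4, 1)), f(1, h(1, 1, 4)))), h(4, h(1, 4, 1), h(1, 4, 1)))) = 1 + max(5, 2) = 6

6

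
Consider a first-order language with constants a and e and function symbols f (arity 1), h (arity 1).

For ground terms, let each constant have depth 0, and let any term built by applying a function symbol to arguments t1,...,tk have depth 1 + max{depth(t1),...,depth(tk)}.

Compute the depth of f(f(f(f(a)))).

depth(f(a)) = 1 + depth(a) = 1 + 0 = 1
depth(f(f(a))) = 1 + depth(f(a)) = 1 + 1 = 2
depth(f(f(f(a)))) = 1 + depth(f(f(a))) = 1 + 2 = 3
depth(f(f(f(f(a))))) = 1 + depth(f(f(f(a)))) = 1 + 3 = 4

4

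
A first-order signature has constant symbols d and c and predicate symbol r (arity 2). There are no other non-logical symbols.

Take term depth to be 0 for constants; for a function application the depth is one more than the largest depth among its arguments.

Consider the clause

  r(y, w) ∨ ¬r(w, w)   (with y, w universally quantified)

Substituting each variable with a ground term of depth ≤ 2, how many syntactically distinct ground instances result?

Ground terms of depth ≤ 2:
  With no function symbols every ground term is a constant, so there are exactly 2 ground terms at every depth bound.
  N_0 = 2
  N_1 = 2
  N_2 = 2
  Explicitly: d, c.
So there are 2 ground terms available for substitution.
Each of y, w ranges independently over the available ground terms, and distinct assignments produce distinct instances.
Number of ground instances = 2^2 = 4.

4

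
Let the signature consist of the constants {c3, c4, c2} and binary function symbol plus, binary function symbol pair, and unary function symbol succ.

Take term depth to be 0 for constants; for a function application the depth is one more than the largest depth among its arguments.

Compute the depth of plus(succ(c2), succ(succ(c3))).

depth(succ(c2)) = 1 + depth(c2) = 1 + 0 = 1
depth(succ(c3)) = 1 + depth(c3) = 1 + 0 = 1
depth(succ(succ(c3))) = 1 + depth(succ(c3)) = 1 + 1 = 2
depth(plus(succ(c2), succ(succ(c3)))) = 1 + max(1, 2) = 3

3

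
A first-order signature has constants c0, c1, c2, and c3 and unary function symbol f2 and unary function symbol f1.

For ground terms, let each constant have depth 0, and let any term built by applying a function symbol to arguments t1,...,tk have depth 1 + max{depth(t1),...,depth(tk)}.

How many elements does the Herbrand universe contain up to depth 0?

Let N_k count ground terms of depth at most k. Each non-constant term of depth ≤ k is some function symbol applied to depth-≤(k−1) arguments, giving N_k = 4 + N_{k-1} + N_{k-1}.
N_0 = 4

4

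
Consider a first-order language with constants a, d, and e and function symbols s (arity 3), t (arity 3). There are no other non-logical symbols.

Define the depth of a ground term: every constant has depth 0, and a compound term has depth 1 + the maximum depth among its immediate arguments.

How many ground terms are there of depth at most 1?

57

Write N_k for the number of ground terms of depth ≤ k. A term of depth ≤ k is either a constant or a function symbol applied to arguments of depth ≤ k−1, so N_k = 3 + N_{k-1}^3 + N_{k-1}^3.
N_0 = 3
N_1 = 3 + 3^3 + 3^3 = 57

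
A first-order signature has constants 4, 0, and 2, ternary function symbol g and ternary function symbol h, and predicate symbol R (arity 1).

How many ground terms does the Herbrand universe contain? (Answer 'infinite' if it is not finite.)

infinite

The signature has at least one function symbol (g, arity 3) and at least one constant (4).
Iterating g gives infinitely many distinct ground terms: 4, g(4, 4, 4), g(g(4, 4, 4), g(4, 4, 4), g(4, 4, 4)), ...
So the Herbrand universe is infinite.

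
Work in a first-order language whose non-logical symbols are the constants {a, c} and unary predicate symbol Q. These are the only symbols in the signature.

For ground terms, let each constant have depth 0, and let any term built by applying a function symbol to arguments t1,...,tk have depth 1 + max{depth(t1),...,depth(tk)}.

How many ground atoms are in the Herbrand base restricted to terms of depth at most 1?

2

First count ground terms of depth ≤ 1.
With no function symbols every ground term is a constant, so there are exactly 2 ground terms at every depth bound.
N_0 = 2
N_1 = 2
Explicitly: a, c.
So |H| = 2.
A ground atom is a predicate applied to a tuple of terms from H, so the count is the sum over predicates of |H|^arity:
  Q: 2
Total ground atoms: 2.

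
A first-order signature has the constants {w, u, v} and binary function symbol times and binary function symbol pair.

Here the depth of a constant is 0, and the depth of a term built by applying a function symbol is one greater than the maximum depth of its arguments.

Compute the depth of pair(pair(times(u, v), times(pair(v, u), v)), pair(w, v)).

depth(times(u, v)) = 1 + max(0, 0) = 1
depth(pair(v, u)) = 1 + max(0, 0) = 1
depth(times(pair(v, u), v)) = 1 + max(1, 0) = 2
depth(pair(times(u, v), times(pair(v, u), v))) = 1 + max(1, 2) = 3
depth(pair(w, v)) = 1 + max(0, 0) = 1
depth(pair(pair(times(u, v), times(pair(v, u), v)), pair(w, v))) = 1 + max(3, 1) = 4

4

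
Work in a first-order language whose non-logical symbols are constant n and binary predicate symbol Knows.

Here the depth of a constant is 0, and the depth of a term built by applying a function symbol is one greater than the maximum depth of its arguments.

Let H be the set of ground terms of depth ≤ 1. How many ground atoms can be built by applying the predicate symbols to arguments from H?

First count ground terms of depth ≤ 1.
With no function symbols every ground term is a constant, so there is exactly 1 ground term at every depth bound.
N_0 = 1
N_1 = 1
Explicitly: n.
So |H| = 1.
Each predicate of arity r yields |H|^r ground atoms (one per choice of an r-tuple from H):
  Knows: 1^2 = 1
Total ground atoms: 1.

1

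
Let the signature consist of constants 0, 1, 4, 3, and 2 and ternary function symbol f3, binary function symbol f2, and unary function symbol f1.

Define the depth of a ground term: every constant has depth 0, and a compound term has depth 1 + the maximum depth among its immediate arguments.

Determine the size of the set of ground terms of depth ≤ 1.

160

If N_k denotes the number of depth-≤k ground terms, the 5 constants give N_0 = 5, and each function symbol of arity r contributes N_{k-1}^r new terms at level k: N_k = 5 + N_{k-1}^3 + N_{k-1}^2 + N_{k-1}.
N_0 = 5
N_1 = 5 + 5^3 + 5^2 + 5 = 160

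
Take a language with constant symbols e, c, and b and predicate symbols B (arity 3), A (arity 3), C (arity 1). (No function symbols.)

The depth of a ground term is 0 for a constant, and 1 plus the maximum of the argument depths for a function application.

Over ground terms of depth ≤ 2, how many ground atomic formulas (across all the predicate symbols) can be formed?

First count ground terms of depth ≤ 2.
With no function symbols every ground term is a constant, so there are exactly 3 ground terms at every depth bound.
N_0 = 3
N_1 = 3
N_2 = 3
Explicitly: e, c, b.
So |H| = 3.
For each predicate symbol, the number of ground atoms is |H| raised to its arity; summing:
  B: 3^3 = 27;  A: 3^3 = 27;  C: 3
Total ground atoms: 27 + 27 + 3 = 57.

57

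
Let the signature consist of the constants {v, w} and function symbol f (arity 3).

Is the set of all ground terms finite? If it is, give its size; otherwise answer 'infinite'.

infinite

The signature has at least one function symbol (f, arity 3) and at least one constant (v).
Iterating f gives infinitely many distinct ground terms: v, f(v, v, v), f(f(v, v, v), f(v, v, v), f(v, v, v)), ...
So the Herbrand universe is infinite.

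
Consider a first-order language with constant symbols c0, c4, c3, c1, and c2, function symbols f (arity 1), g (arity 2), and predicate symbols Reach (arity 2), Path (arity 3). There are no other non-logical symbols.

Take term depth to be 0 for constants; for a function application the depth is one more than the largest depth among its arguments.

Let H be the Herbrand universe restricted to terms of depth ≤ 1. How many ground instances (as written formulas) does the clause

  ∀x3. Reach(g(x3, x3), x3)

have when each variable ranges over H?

35

Ground terms of depth ≤ 1:
  Let N_k count ground terms of depth at most k. Each non-constant term of depth ≤ k is some function symbol applied to depth-≤(k−1) arguments, giving N_k = 5 + N_{k-1} + N_{k-1}^2.
  N_0 = 5
  N_1 = 5 + 5 + 5^2 = 35
So there are 35 ground terms available for substitution.
The variable x3 ranges independently over the available ground terms, and distinct assignments produce distinct instances.
Number of ground instances = 35.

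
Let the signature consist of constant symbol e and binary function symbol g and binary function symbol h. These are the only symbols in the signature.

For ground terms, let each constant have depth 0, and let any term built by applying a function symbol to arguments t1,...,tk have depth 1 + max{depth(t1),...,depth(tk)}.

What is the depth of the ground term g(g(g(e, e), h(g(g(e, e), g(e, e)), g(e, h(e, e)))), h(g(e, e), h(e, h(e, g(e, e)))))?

depth(g(e, e)) = 1 + max(0, 0) = 1
depth(g(g(e, e), g(e, e))) = 1 + max(1, 1) = 2
depth(h(e, e)) = 1 + max(0, 0) = 1
depth(g(e, h(e, e))) = 1 + max(0, 1) = 2
depth(h(g(g(e, e), g(e, e)), g(e, h(e, e)))) = 1 + max(2, 2) = 3
depth(g(g(e, e), h(g(g(e, e), g(e, e)), g(e, h(e, e))))) = 1 + max(1, 3) = 4
depth(h(e, g(e, e))) = 1 + max(0, 1) = 2
depth(h(e, h(e, g(e, e)))) = 1 + max(0, 2) = 3
depth(h(g(e, e), h(e, h(e, g(e, e))))) = 1 + max(1, 3) = 4
depth(g(g(g(e, e), h(g(g(e, e), g(e, e)), g(e, h(e, e)))), h(g(e, e), h(e, h(e, g(e, e)))))) = 1 + max(4, 4) = 5

5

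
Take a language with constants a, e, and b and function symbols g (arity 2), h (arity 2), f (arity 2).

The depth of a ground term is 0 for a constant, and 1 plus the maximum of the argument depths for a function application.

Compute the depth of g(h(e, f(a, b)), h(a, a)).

depth(f(a, b)) = 1 + max(0, 0) = 1
depth(h(e, f(a, b))) = 1 + max(0, 1) = 2
depth(h(a, a)) = 1 + max(0, 0) = 1
depth(g(h(e, f(a, b)), h(a, a))) = 1 + max(2, 1) = 3

3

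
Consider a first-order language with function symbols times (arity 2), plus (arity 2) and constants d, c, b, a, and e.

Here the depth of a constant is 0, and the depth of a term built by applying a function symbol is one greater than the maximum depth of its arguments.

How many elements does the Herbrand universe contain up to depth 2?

Write N_k for the number of ground terms of depth ≤ k. A term of depth ≤ k is either a constant or a function symbol applied to arguments of depth ≤ k−1, so N_k = 5 + N_{k-1}^2 + N_{k-1}^2.
N_0 = 5
N_1 = 5 + 5^2 + 5^2 = 55
N_2 = 5 + 55^2 + 55^2 = 6055

6055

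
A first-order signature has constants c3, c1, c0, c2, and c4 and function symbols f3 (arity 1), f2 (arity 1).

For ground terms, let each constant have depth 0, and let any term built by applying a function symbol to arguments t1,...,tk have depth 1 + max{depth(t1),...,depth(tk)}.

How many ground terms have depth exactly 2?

20

Let N_k count ground terms of depth at most k. Each non-constant term of depth ≤ k is some function symbol applied to depth-≤(k−1) arguments, giving N_k = 5 + N_{k-1} + N_{k-1}.
N_0 = 5
N_1 = 5 + 5 + 5 = 15
N_2 = 5 + 15 + 15 = 35
Terms of depth exactly 2: N_2 − N_1 = 35 − 15 = 20.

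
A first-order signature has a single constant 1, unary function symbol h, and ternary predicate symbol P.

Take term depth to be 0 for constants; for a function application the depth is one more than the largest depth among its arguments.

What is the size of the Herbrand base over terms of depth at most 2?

First count ground terms of depth ≤ 2.
Count level by level. With function symbols h/1, the terms of depth ≤ k are the 1 constant together with each function applied to depth-≤(k−1) tuples, so N_k = 1 + N_{k-1}.
N_0 = 1
N_1 = 1 + 1 = 2
N_2 = 1 + 2 = 3
Explicitly: 1, h(1), h(h(1)).
So |H| = 3.
Ground atoms are formed by filling each argument slot of a predicate with a term from H, so an r-ary predicate gives |H|^r atoms:
  P: 3^3 = 27
Total ground atoms: 27.

27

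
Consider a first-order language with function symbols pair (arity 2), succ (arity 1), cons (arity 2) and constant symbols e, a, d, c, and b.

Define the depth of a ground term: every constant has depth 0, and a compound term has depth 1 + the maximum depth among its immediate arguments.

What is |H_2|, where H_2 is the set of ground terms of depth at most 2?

Let N_k = |{terms of depth ≤ k}|. Then N_0 = 5 and N_k = 5 + N_{k-1}^2 + N_{k-1} + N_{k-1}^2 for k ≥ 1 (one summand per function symbol, arity giving the exponent).
N_0 = 5
N_1 = 5 + 5^2 + 5 + 5^2 = 60
N_2 = 5 + 60^2 + 60 + 60^2 = 7265

7265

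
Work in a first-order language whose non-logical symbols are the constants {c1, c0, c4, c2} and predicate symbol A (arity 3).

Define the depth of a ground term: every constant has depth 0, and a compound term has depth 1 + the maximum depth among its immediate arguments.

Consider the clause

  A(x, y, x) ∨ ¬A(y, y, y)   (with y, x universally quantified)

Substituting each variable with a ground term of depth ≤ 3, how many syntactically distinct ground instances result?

16

Ground terms of depth ≤ 3:
  With no function symbols every ground term is a constant, so there are exactly 4 ground terms at every depth bound.
  N_0 = 4
  N_1 = 4
  N_2 = 4
  N_3 = 4
  Explicitly: c1, c0, c4, c2.
So there are 4 ground terms available for substitution.
Each of y, x ranges independently over the available ground terms, and distinct assignments produce distinct instances.
Number of ground instances = 4^2 = 16.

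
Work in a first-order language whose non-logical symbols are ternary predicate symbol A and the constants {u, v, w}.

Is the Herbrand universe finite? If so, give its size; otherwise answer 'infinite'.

There are no function symbols, so every ground term is one of the 3 constants.
The Herbrand universe is {u, v, w}, which is finite with 3 elements.

3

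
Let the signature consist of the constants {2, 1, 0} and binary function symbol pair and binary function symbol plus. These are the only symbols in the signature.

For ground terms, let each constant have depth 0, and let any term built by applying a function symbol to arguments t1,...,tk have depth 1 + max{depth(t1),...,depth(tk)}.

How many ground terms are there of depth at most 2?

If N_k denotes the number of depth-≤k ground terms, the 3 constants give N_0 = 3, and each function symbol of arity r contributes N_{k-1}^r new terms at level k: N_k = 3 + N_{k-1}^2 + N_{k-1}^2.
N_0 = 3
N_1 = 3 + 3^2 + 3^2 = 21
N_2 = 3 + 21^2 + 21^2 = 885

885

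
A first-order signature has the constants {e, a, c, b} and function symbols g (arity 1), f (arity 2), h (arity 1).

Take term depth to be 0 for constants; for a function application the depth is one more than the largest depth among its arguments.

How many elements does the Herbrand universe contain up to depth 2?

Count level by level. With function symbols g/1, f/2, h/1, the terms of depth ≤ k are the 4 constants together with each function applied to depth-≤(k−1) tuples, so N_k = 4 + N_{k-1} + N_{k-1}^2 + N_{k-1}.
N_0 = 4
N_1 = 4 + 4 + 4^2 + 4 = 28
N_2 = 4 + 28 + 28^2 + 28 = 844

844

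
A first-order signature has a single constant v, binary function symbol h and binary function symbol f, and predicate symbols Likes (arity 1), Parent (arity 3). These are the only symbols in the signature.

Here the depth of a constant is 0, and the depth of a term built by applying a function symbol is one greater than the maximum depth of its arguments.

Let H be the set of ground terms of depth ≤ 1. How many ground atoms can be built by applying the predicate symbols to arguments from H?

30

First count ground terms of depth ≤ 1.
Count level by level. With function symbols h/2, f/2, the terms of depth ≤ k are the 1 constant together with each function applied to depth-≤(k−1) tuples, so N_k = 1 + N_{k-1}^2 + N_{k-1}^2.
N_0 = 1
N_1 = 1 + 1^2 + 1^2 = 3
Explicitly: v, h(v, v), f(v, v).
So |H| = 3.
Ground atoms are formed by filling each argument slot of a predicate with a term from H, so an r-ary predicate gives |H|^r atoms:
  Likes: 3;  Parent: 3^3 = 27
Total ground atoms: 3 + 27 = 30.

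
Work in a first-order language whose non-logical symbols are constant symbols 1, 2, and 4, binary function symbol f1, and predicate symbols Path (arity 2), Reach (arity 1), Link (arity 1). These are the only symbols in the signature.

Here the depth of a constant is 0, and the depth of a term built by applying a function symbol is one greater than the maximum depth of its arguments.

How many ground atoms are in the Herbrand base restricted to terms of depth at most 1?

First count ground terms of depth ≤ 1.
Count level by level. With function symbols f1/2, the terms of depth ≤ k are the 3 constants together with each function applied to depth-≤(k−1) tuples, so N_k = 3 + N_{k-1}^2.
N_0 = 3
N_1 = 3 + 3^2 = 12
Explicitly: 1, 2, 4, f1(1, 1), f1(1, 2), f1(1, 4), f1(2, 1), f1(2, 2), f1(2, 4), f1(4, 1), f1(4, 2), f1(4, 4).
So |H| = 12.
A ground atom is a predicate applied to a tuple of terms from H, so the count is the sum over predicates of |H|^arity:
  Path: 12^2 = 144;  Reach: 12;  Link: 12
Total ground atoms: 144 + 12 + 12 = 168.

168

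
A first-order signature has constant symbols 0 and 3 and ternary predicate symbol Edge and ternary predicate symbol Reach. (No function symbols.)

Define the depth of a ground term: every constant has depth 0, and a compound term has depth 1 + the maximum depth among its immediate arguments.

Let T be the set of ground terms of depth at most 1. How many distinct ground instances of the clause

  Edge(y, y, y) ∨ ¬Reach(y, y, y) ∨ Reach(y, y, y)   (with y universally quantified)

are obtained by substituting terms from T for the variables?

Ground terms of depth ≤ 1:
  With no function symbols every ground term is a constant, so there are exactly 2 ground terms at every depth bound.
  N_0 = 2
  N_1 = 2
So there are 2 ground terms available for substitution.
There is 1 variable to instantiate (y),  occurring in at least one literal, so different choices give different ground instances.
Number of ground instances = 2.

2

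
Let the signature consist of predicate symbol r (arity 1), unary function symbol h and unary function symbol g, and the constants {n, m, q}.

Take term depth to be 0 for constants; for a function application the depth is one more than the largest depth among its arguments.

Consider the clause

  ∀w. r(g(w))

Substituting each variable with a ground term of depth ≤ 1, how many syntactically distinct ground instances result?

Ground terms of depth ≤ 1:
  Let N_k count ground terms of depth at most k. Each non-constant term of depth ≤ k is some function symbol applied to depth-≤(k−1) arguments, giving N_k = 3 + N_{k-1} + N_{k-1}.
  N_0 = 3
  N_1 = 3 + 3 + 3 = 9
So there are 9 ground terms available for substitution.
The variable w ranges independently over the available ground terms, and distinct assignments produce distinct instances.
Number of ground instances = 9.

9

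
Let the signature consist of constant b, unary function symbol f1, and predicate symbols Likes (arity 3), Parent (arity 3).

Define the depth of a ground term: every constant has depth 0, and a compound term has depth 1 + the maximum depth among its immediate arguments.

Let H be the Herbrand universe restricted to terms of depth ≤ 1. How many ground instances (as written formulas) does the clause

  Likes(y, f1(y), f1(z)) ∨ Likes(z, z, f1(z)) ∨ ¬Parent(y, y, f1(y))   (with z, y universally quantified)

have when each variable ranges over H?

Ground terms of depth ≤ 1:
  Let N_k = |{terms of depth ≤ k}|. Then N_0 = 1 and N_k = 1 + N_{k-1} for k ≥ 1 (one summand per function symbol, arity giving the exponent).
  N_0 = 1
  N_1 = 1 + 1 = 2
  Explicitly: b, f1(b).
So there are 2 ground terms available for substitution.
There are 2 variables to instantiate (z, y), each occurring in at least one literal, so different choices give different ground instances.
Number of ground instances = 2^2 = 4.

4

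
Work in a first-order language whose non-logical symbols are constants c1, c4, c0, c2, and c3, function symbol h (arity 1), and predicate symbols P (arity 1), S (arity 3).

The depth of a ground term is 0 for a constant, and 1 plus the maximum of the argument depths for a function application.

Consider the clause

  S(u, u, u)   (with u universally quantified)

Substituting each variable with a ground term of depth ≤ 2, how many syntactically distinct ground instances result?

15

Ground terms of depth ≤ 2:
  Count level by level. With function symbols h/1, the terms of depth ≤ k are the 5 constants together with each function applied to depth-≤(k−1) tuples, so N_k = 5 + N_{k-1}.
  N_0 = 5
  N_1 = 5 + 5 = 10
  N_2 = 5 + 10 = 15
So there are 15 ground terms available for substitution.
There is 1 variable to instantiate (u),  occurring in at least one literal, so different choices give different ground instances.
Number of ground instances = 15.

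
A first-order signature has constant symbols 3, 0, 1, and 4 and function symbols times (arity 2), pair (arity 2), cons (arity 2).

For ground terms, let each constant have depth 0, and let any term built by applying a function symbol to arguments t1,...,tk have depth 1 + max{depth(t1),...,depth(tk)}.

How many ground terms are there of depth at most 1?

52

Count level by level. With function symbols times/2, pair/2, cons/2, the terms of depth ≤ k are the 4 constants together with each function applied to depth-≤(k−1) tuples, so N_k = 4 + N_{k-1}^2 + N_{k-1}^2 + N_{k-1}^2.
N_0 = 4
N_1 = 4 + 4^2 + 4^2 + 4^2 = 52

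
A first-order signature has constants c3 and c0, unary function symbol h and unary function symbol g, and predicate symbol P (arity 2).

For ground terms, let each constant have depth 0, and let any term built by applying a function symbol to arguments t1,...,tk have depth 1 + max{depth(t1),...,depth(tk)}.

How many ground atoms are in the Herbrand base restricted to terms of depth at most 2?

First count ground terms of depth ≤ 2.
Let N_k count ground terms of depth at most k. Each non-constant term of depth ≤ k is some function symbol applied to depth-≤(k−1) arguments, giving N_k = 2 + N_{k-1} + N_{k-1}.
N_0 = 2
N_1 = 2 + 2 + 2 = 6
N_2 = 2 + 6 + 6 = 14
So |H| = 14.
For each predicate symbol, the number of ground atoms is |H| raised to its arity; summing:
  P: 14^2 = 196
Total ground atoms: 196.

196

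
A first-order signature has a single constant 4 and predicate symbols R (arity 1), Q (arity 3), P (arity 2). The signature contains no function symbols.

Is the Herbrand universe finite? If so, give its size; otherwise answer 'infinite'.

1

There are no function symbols, so the only ground term is the single constant.
The Herbrand universe is {4}, finite with 1 element.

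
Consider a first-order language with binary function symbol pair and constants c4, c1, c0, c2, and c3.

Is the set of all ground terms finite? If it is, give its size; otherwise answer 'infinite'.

The signature has at least one function symbol (pair, arity 2) and at least one constant (c4).
Iterating pair gives infinitely many distinct ground terms: c4, pair(c4, c4), pair(pair(c4, c4), pair(c4, c4)), ...
So the Herbrand universe is infinite.

infinite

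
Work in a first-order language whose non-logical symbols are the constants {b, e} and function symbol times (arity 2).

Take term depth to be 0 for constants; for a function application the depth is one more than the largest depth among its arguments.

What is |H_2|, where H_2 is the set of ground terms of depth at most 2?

Write N_k for the number of ground terms of depth ≤ k. A term of depth ≤ k is either a constant or a function symbol applied to arguments of depth ≤ k−1, so N_k = 2 + N_{k-1}^2.
N_0 = 2
N_1 = 2 + 2^2 = 6
N_2 = 2 + 6^2 = 38

38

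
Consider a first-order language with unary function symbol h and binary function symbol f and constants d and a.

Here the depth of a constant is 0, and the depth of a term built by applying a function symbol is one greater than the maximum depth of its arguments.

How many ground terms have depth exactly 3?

5478

Write N_k for the number of ground terms of depth ≤ k. A term of depth ≤ k is either a constant or a function symbol applied to arguments of depth ≤ k−1, so N_k = 2 + N_{k-1} + N_{k-1}^2.
N_0 = 2
N_1 = 2 + 2 + 2^2 = 8
N_2 = 2 + 8 + 8^2 = 74
N_3 = 2 + 74 + 74^2 = 5552
Terms of depth exactly 3: N_3 − N_2 = 5552 − 74 = 5478.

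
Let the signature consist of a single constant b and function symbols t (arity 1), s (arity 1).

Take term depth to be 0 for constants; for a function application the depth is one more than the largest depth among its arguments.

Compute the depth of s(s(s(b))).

3

depth(s(b)) = 1 + depth(b) = 1 + 0 = 1
depth(s(s(b))) = 1 + depth(s(b)) = 1 + 1 = 2
depth(s(s(s(b)))) = 1 + depth(s(s(b))) = 1 + 2 = 3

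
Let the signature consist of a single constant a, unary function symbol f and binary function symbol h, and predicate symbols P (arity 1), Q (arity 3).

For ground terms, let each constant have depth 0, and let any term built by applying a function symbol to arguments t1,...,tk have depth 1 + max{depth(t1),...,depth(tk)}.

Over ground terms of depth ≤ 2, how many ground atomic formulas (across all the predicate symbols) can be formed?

2210

First count ground terms of depth ≤ 2.
If N_k denotes the number of depth-≤k ground terms, the 1 constant gives N_0 = 1, and each function symbol of arity r contributes N_{k-1}^r new terms at level k: N_k = 1 + N_{k-1} + N_{k-1}^2.
N_0 = 1
N_1 = 1 + 1 + 1^2 = 3
N_2 = 1 + 3 + 3^2 = 13
So |H| = 13.
For each predicate symbol, the number of ground atoms is |H| raised to its arity; summing:
  P: 13;  Q: 13^3 = 2197
Total ground atoms: 13 + 2197 = 2210.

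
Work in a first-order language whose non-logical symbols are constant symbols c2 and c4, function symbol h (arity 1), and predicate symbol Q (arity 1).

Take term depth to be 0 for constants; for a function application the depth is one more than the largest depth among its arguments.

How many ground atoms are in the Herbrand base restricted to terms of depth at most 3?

First count ground terms of depth ≤ 3.
Let N_k = |{terms of depth ≤ k}|. Then N_0 = 2 and N_k = 2 + N_{k-1} for k ≥ 1 (one summand per function symbol, arity giving the exponent).
N_0 = 2
N_1 = 2 + 2 = 4
N_2 = 2 + 4 = 6
N_3 = 2 + 6 = 8
Explicitly: c2, c4, h(c2), h(c4), h(h(c2)), h(h(c4)), h(h(h(c2))), h(h(h(c4))).
So |H| = 8.
A ground atom is a predicate applied to a tuple of terms from H, so the count is the sum over predicates of |H|^arity:
  Q: 8
Total ground atoms: 8.

8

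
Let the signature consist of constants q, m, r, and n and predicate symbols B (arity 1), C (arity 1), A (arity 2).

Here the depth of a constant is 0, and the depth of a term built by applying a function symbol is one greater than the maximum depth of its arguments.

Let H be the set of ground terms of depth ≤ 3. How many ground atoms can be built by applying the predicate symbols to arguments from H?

24

First count ground terms of depth ≤ 3.
With no function symbols every ground term is a constant, so there are exactly 4 ground terms at every depth bound.
N_0 = 4
N_1 = 4
N_2 = 4
N_3 = 4
Explicitly: q, m, r, n.
So |H| = 4.
A ground atom is a predicate applied to a tuple of terms from H, so the count is the sum over predicates of |H|^arity:
  B: 4;  C: 4;  A: 4^2 = 16
Total ground atoms: 4 + 4 + 16 = 24.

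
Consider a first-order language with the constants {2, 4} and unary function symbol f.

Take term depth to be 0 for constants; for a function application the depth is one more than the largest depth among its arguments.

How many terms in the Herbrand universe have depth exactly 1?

Count level by level. With function symbols f/1, the terms of depth ≤ k are the 2 constants together with each function applied to depth-≤(k−1) tuples, so N_k = 2 + N_{k-1}.
N_0 = 2
N_1 = 2 + 2 = 4
Terms of depth exactly 1: N_1 − N_0 = 4 − 2 = 2.

2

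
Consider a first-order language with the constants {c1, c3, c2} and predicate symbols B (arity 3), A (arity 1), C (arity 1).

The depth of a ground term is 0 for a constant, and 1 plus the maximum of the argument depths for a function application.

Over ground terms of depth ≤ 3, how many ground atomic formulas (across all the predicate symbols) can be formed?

First count ground terms of depth ≤ 3.
With no function symbols every ground term is a constant, so there are exactly 3 ground terms at every depth bound.
N_0 = 3
N_1 = 3
N_2 = 3
N_3 = 3
Explicitly: c1, c3, c2.
So |H| = 3.
A ground atom is a predicate applied to a tuple of terms from H, so the count is the sum over predicates of |H|^arity:
  B: 3^3 = 27;  A: 3;  C: 3
Total ground atoms: 27 + 3 + 3 = 33.

33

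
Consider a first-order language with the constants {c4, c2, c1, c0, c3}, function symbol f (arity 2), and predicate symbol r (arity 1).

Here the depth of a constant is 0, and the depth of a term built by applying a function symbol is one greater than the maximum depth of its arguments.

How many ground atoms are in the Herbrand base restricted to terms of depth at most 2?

905

First count ground terms of depth ≤ 2.
If N_k denotes the number of depth-≤k ground terms, the 5 constants give N_0 = 5, and each function symbol of arity r contributes N_{k-1}^r new terms at level k: N_k = 5 + N_{k-1}^2.
N_0 = 5
N_1 = 5 + 5^2 = 30
N_2 = 5 + 30^2 = 905
So |H| = 905.
Each predicate of arity r yields |H|^r ground atoms (one per choice of an r-tuple from H):
  r: 905
Total ground atoms: 905.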